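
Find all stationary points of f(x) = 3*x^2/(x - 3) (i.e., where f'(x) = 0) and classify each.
f'(x) = 3*x*(x - 6)/(x^2 - 6*x + 9)

Solve f'(x) = 0:
  f'(x) = 3*x*(x - 6)/(x - 3)^2; the denominator is positive wherever f is defined, so f'(x) = 0 ⇔ 3*x^2 - 18*x = 0.
  Factor: 3*x^2 - 18*x = 3*x*(x - 6) = 0.
  ⇒ x = 0, 6

f''(x) = 54/(x^3 - 9*x^2 + 27*x - 27)
Second-derivative test at each critical point:
  f''(0) = -2 < 0 → local maximum
  f''(6) = 2 > 0 → local minimum

Critical points: x = 0 (local maximum); x = 6 (local minimum)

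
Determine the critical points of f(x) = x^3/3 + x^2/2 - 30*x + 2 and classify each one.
f'(x) = x^2 + x - 30

Solve f'(x) = 0:
  Factor: x^2 + x - 30 = (x - 5)*(x + 6) = 0.
  ⇒ x = -6, 5

f''(x) = 2*x + 1
Second-derivative test at each critical point:
  f''(-6) = -11 < 0 → local maximum
  f''(5) = 11 > 0 → local minimum

Critical points: x = -6 (local maximum); x = 5 (local minimum)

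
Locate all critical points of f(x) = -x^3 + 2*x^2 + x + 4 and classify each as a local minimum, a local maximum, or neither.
f'(x) = -3*x^2 + 4*x + 1

Solve f'(x) = 0:
  3*x^2 - 4*x - 1 = 0 has no rational roots; quadratic formula: x = (4 ± √28)/6.
  ⇒ x = 2/3 - sqrt(7)/3 ≈ -0.2153, 2/3 + sqrt(7)/3 ≈ 1.5486

f''(x) = 4 - 6*x
Second-derivative test at each critical point:
  f''(-0.2153) = 5.2915 > 0 → local minimum
  f''(1.5486) = -5.2915 < 0 → local maximum

Critical points: x = 2/3 - sqrt(7)/3 ≈ -0.2153 (local minimum); x = 2/3 + sqrt(7)/3 ≈ 1.5486 (local maximum)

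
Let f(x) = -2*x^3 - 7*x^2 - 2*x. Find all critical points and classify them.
f'(x) = -6*x^2 - 14*x - 2

Solve f'(x) = 0:
  Factor: -6*x^2 - 14*x - 2 = -2*(3*x^2 + 7*x + 1); 3*x^2 + 7*x + 1 = 0 has no rational roots; quadratic formula: x = (-7 ± √37)/6.
  ⇒ x = -7/6 - sqrt(37)/6 ≈ -2.1805, -7/6 + sqrt(37)/6 ≈ -0.1529

f''(x) = -12*x - 14
Second-derivative test at each critical point:
  f''(-2.1805) = 12.1655 > 0 → local minimum
  f''(-0.1529) = -12.1655 < 0 → local maximum

Critical points: x = -7/6 - sqrt(37)/6 ≈ -2.1805 (local minimum); x = -7/6 + sqrt(37)/6 ≈ -0.1529 (local maximum)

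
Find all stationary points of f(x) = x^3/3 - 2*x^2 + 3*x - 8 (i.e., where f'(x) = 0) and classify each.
f'(x) = x^2 - 4*x + 3

Solve f'(x) = 0:
  Factor: x^2 - 4*x + 3 = (x - 3)*(x - 1) = 0.
  ⇒ x = 1, 3

f''(x) = 2*x - 4
Second-derivative test at each critical point:
  f''(1) = -2 < 0 → local maximum
  f''(3) = 2 > 0 → local minimum

Critical points: x = 1 (local maximum); x = 3 (local minimum)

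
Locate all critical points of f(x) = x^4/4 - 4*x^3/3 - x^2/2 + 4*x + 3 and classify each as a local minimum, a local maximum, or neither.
f'(x) = x^3 - 4*x^2 - x + 4

Solve f'(x) = 0:
  Factor: x^3 - 4*x^2 - x + 4 = (x - 4)*(x - 1)*(x + 1) = 0.
  ⇒ x = -1, 1, 4

f''(x) = 3*x^2 - 8*x - 1
Second-derivative test at each critical point:
  f''(-1) = 10 > 0 → local minimum
  f''(1) = -6 < 0 → local maximum
  f''(4) = 15 > 0 → local minimum

Critical points: x = -1 (local minimum); x = 1 (local maximum); x = 4 (local minimum)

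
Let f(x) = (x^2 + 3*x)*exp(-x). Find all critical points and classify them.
f'(x) = (-x^2 - x + 3)*exp(-x)

Solve f'(x) = 0:
  f'(x) = (-x^2 - x + 3)·exp(-x) and exp(-x) > 0 for every x, so f'(x) = 0 ⇔ -x^2 - x + 3 = 0.
  x^2 + x - 3 = 0 has no rational roots; quadratic formula: x = (-1 ± √13)/2.
  ⇒ x = -sqrt(13)/2 - 1/2 ≈ -2.3028, -1/2 + sqrt(13)/2 ≈ 1.3028

f''(x) = (x^2 - x - 4)*exp(-x)
Second-derivative test at each critical point:
  f''(-2.3028) = 36.0624 > 0 → local minimum
  f''(1.3028) = -0.9799 < 0 → local maximum

Critical points: x = -sqrt(13)/2 - 1/2 ≈ -2.3028 (local minimum); x = -1/2 + sqrt(13)/2 ≈ 1.3028 (local maximum)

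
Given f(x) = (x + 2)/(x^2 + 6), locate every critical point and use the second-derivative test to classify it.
f'(x) = (x^2 - 2*x*(x + 2) + 6)/(x^2 + 6)^2

Solve f'(x) = 0:
  f'(x) = -(x^2 + 4*x - 6)/(x^2 + 6)^2; the denominator is positive wherever f is defined, so f'(x) = 0 ⇔ -x^2 - 4*x + 6 = 0.
  x^2 + 4*x - 6 = 0 has no rational roots; quadratic formula: x = (-4 ± √40)/2.
  ⇒ x = -sqrt(10) - 2 ≈ -5.1623, -2 + sqrt(10) ≈ 1.1623

f''(x) = 2*(4*x^2*(x + 2) - (3*x + 2)*(x^2 + 6))/(x^2 + 6)^3
Second-derivative test at each critical point:
  f''(-5.1623) = 0.0059 > 0 → local minimum
  f''(1.1623) = -0.1170 < 0 → local maximum

Critical points: x = -sqrt(10) - 2 ≈ -5.1623 (local minimum); x = -2 + sqrt(10) ≈ 1.1623 (local maximum)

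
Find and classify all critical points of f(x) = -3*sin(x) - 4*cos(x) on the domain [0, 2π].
f'(x) = 4*sin(x) - 3*cos(x)

Solve f'(x) = 0 on [0, 2π]:
  f'(x) = 0 ⇔ -3*cos(x) = -4*sin(x) ⇔ tan(x) = 3/4, i.e. x = arctan(3/4) + nπ; keep the solutions lying in [0, 2π].
  ⇒ x = atan(3/4) ≈ 0.6435, atan(3/4) + pi ≈ 3.7851

f''(x) = 3*sin(x) + 4*cos(x)
Second-derivative test at each critical point:
  f''(0.6435) = 5 > 0 → local minimum
  f''(3.7851) = -5 < 0 → local maximum

Critical points: x = atan(3/4) ≈ 0.6435 (local minimum); x = atan(3/4) + pi ≈ 3.7851 (local maximum)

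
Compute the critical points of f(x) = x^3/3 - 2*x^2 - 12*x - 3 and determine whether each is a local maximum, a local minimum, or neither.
f'(x) = x^2 - 4*x - 12

Solve f'(x) = 0:
  Factor: x^2 - 4*x - 12 = (x - 6)*(x + 2) = 0.
  ⇒ x = -2, 6

f''(x) = 2*x - 4
Second-derivative test at each critical point:
  f''(-2) = -8 < 0 → local maximum
  f''(6) = 8 > 0 → local minimum

Critical points: x = -2 (local maximum); x = 6 (local minimum)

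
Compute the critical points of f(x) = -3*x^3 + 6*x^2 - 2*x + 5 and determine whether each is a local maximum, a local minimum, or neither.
f'(x) = -9*x^2 + 12*x - 2

Solve f'(x) = 0:
  9*x^2 - 12*x + 2 = 0 has no rational roots; quadratic formula: x = (12 ± √72)/18.
  ⇒ x = 2/3 - sqrt(2)/3 ≈ 0.1953, sqrt(2)/3 + 2/3 ≈ 1.1381

f''(x) = 12 - 18*x
Second-derivative test at each critical point:
  f''(0.1953) = 8.4853 > 0 → local minimum
  f''(1.1381) = -8.4853 < 0 → local maximum

Critical points: x = 2/3 - sqrt(2)/3 ≈ 0.1953 (local minimum); x = sqrt(2)/3 + 2/3 ≈ 1.1381 (local maximum)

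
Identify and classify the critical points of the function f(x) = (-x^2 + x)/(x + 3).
f'(x) = (-x^2 - 6*x + 3)/(x^2 + 6*x + 9)

Solve f'(x) = 0:
  f'(x) = -(x^2 + 6*x - 3)/(x + 3)^2; the denominator is positive wherever f is defined, so f'(x) = 0 ⇔ -x^2 - 6*x + 3 = 0.
  x^2 + 6*x - 3 = 0 has no rational roots; quadratic formula: x = (-6 ± √48)/2.
  ⇒ x = -2*sqrt(3) - 3 ≈ -6.4641, -3 + 2*sqrt(3) ≈ 0.4641

f''(x) = -24/(x^3 + 9*x^2 + 27*x + 27)
Second-derivative test at each critical point:
  f''(-6.4641) = 0.5774 > 0 → local minimum
  f''(0.4641) = -0.5774 < 0 → local maximum

Critical points: x = -2*sqrt(3) - 3 ≈ -6.4641 (local minimum); x = -3 + 2*sqrt(3) ≈ 0.4641 (local maximum)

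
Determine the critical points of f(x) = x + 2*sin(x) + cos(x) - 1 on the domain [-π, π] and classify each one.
f'(x) = -sin(x) + 2*cos(x) + 1

Solve f'(x) = 0 on [-π, π]:
  f'(x) = 0 ⇔ -sin(x) + 2*cos(x) = -1. Write the left side as R·cos(x + φ) with R = √(2² + 1²) = sqrt(5), cos φ = 2*sqrt(5)/5, sin φ = sqrt(5)/5; then cos(x + φ) = -sqrt(5)/5. Solve for x and keep the solutions lying in [-π, π].
  ⇒ x = -pi + atan(3/4) ≈ -2.4981, pi/2 ≈ 1.5708

f''(x) = -2*sin(x) - cos(x)
Second-derivative test at each critical point:
  f''(-2.4981) = 2 > 0 → local minimum
  f''(1.5708) = -2 < 0 → local maximum

Critical points: x = -pi + atan(3/4) ≈ -2.4981 (local minimum); x = pi/2 ≈ 1.5708 (local maximum)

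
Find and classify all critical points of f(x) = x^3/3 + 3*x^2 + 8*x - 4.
f'(x) = x^2 + 6*x + 8

Solve f'(x) = 0:
  Factor: x^2 + 6*x + 8 = (x + 2)*(x + 4) = 0.
  ⇒ x = -4, -2

f''(x) = 2*x + 6
Second-derivative test at each critical point:
  f''(-4) = -2 < 0 → local maximum
  f''(-2) = 2 > 0 → local minimum

Critical points: x = -4 (local maximum); x = -2 (local minimum)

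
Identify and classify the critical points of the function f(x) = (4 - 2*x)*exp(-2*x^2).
f'(x) = 2*(4*x*(x - 2) - 1)*exp(-2*x^2)

Solve f'(x) = 0:
  f'(x) = (8*x^2 - 16*x - 2)·exp(-2*x^2) and exp(-2*x^2) > 0 for every x, so f'(x) = 0 ⇔ 8*x^2 - 16*x - 2 = 0.
  Factor: 8*x^2 - 16*x - 2 = 2*(4*x^2 - 8*x - 1); 4*x^2 - 8*x - 1 = 0 has no rational roots; quadratic formula: x = (8 ± √80)/8.
  ⇒ x = 1 - sqrt(5)/2 ≈ -0.1180, 1 + sqrt(5)/2 ≈ 2.1180

f''(x) = 8*(4*x^2*(2 - x) + 3*x - 2)*exp(-2*x^2)
Second-derivative test at each critical point:
  f''(-0.1180) = -17.3970 < 0 → local maximum
  f''(2.1180) = 0.0023 > 0 → local minimum

Critical points: x = 1 - sqrt(5)/2 ≈ -0.1180 (local maximum); x = 1 + sqrt(5)/2 ≈ 2.1180 (local minimum)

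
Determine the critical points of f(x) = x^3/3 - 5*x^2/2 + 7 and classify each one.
f'(x) = x*(x - 5)

Solve f'(x) = 0:
  Factor: x^2 - 5*x = x*(x - 5) = 0.
  ⇒ x = 0, 5

f''(x) = 2*x - 5
Second-derivative test at each critical point:
  f''(0) = -5 < 0 → local maximum
  f''(5) = 5 > 0 → local minimum

Critical points: x = 0 (local maximum); x = 5 (local minimum)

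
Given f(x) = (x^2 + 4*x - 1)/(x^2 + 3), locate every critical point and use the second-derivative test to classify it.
f'(x) = 4*(-x^2 + 2*x + 3)/(x^4 + 6*x^2 + 9)

Solve f'(x) = 0:
  f'(x) = -4*(x - 3)*(x + 1)/(x^2 + 3)^2; the denominator is positive wherever f is defined, so f'(x) = 0 ⇔ -4*x^2 + 8*x + 12 = 0.
  Factor: -4*x^2 + 8*x + 12 = -4*(x - 3)*(x + 1) = 0.
  ⇒ x = -1, 3

f''(x) = 8*(x^3 - 3*x^2 - 9*x + 3)/(x^6 + 9*x^4 + 27*x^2 + 27)
Second-derivative test at each critical point:
  f''(-1) = 1 > 0 → local minimum
  f''(3) = -1/9 < 0 → local maximum

Critical points: x = -1 (local minimum); x = 3 (local maximum)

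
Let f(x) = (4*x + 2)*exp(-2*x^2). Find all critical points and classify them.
f'(x) = 4*(-2*x*(2*x + 1) + 1)*exp(-2*x^2)

Solve f'(x) = 0:
  f'(x) = (-16*x^2 - 8*x + 4)·exp(-2*x^2) and exp(-2*x^2) > 0 for every x, so f'(x) = 0 ⇔ -16*x^2 - 8*x + 4 = 0.
  Factor: -16*x^2 - 8*x + 4 = -4*(4*x^2 + 2*x - 1); 4*x^2 + 2*x - 1 = 0 has no rational roots; quadratic formula: x = (-2 ± √20)/8.
  ⇒ x = -sqrt(5)/4 - 1/4 ≈ -0.8090, -1/4 + sqrt(5)/4 ≈ 0.3090

f''(x) = 8*(4*x^2*(2*x + 1) - 6*x - 1)*exp(-2*x^2)
Second-derivative test at each critical point:
  f''(-0.8090) = 4.8314 > 0 → local minimum
  f''(0.3090) = -14.7786 < 0 → local maximum

Critical points: x = -sqrt(5)/4 - 1/4 ≈ -0.8090 (local minimum); x = -1/4 + sqrt(5)/4 ≈ 0.3090 (local maximum)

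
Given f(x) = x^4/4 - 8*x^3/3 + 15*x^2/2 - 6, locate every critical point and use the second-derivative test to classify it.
f'(x) = x*(x^2 - 8*x + 15)

Solve f'(x) = 0:
  Factor: x^3 - 8*x^2 + 15*x = x*(x - 5)*(x - 3) = 0.
  ⇒ x = 0, 3, 5

f''(x) = 3*x^2 - 16*x + 15
Second-derivative test at each critical point:
  f''(0) = 15 > 0 → local minimum
  f''(3) = -6 < 0 → local maximum
  f''(5) = 10 > 0 → local minimum

Critical points: x = 0 (local minimum); x = 3 (local maximum); x = 5 (local minimum)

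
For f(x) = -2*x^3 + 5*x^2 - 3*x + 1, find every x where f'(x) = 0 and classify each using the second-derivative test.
f'(x) = -6*x^2 + 10*x - 3

Solve f'(x) = 0:
  6*x^2 - 10*x + 3 = 0 has no rational roots; quadratic formula: x = (10 ± √28)/12.
  ⇒ x = 5/6 - sqrt(7)/6 ≈ 0.3924, sqrt(7)/6 + 5/6 ≈ 1.2743

f''(x) = 10 - 12*x
Second-derivative test at each critical point:
  f''(0.3924) = 5.2915 > 0 → local minimum
  f''(1.2743) = -5.2915 < 0 → local maximum

Critical points: x = 5/6 - sqrt(7)/6 ≈ 0.3924 (local minimum); x = sqrt(7)/6 + 5/6 ≈ 1.2743 (local maximum)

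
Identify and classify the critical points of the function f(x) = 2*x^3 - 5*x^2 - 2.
f'(x) = 2*x*(3*x - 5)

Solve f'(x) = 0:
  Factor: 6*x^2 - 10*x = 2*x*(3*x - 5) = 0.
  ⇒ x = 0, 5/3

f''(x) = 12*x - 10
Second-derivative test at each critical point:
  f''(0) = -10 < 0 → local maximum
  f''(5/3) = 10 > 0 → local minimum

Critical points: x = 0 (local maximum); x = 5/3 (local minimum)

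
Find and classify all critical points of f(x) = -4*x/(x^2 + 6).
f'(x) = 4*(x^2 - 6)/(x^2 + 6)^2

Solve f'(x) = 0:
  f'(x) = 4*(x^2 - 6)/(x^2 + 6)^2; the denominator is positive wherever f is defined, so f'(x) = 0 ⇔ 4*x^2 - 24 = 0.
  Factor: 4*x^2 - 24 = 4*(x^2 - 6); x^2 - 6 = 0 has no rational roots; quadratic formula: x = (0 ± √24)/2.
  ⇒ x = -sqrt(6) ≈ -2.4495, sqrt(6) ≈ 2.4495

f''(x) = 8*x*(18 - x^2)/(x^2 + 6)^3
Second-derivative test at each critical point:
  f''(-2.4495) = -0.1361 < 0 → local maximum
  f''(2.4495) = 0.1361 > 0 → local minimum

Critical points: x = -sqrt(6) ≈ -2.4495 (local maximum); x = sqrt(6) ≈ 2.4495 (local minimum)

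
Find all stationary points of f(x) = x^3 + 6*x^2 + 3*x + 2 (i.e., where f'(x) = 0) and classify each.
f'(x) = 3*x^2 + 12*x + 3

Solve f'(x) = 0:
  Factor: 3*x^2 + 12*x + 3 = 3*(x^2 + 4*x + 1); x^2 + 4*x + 1 = 0 has no rational roots; quadratic formula: x = (-4 ± √12)/2.
  ⇒ x = -2 - sqrt(3) ≈ -3.7321, -2 + sqrt(3) ≈ -0.2679

f''(x) = 6*x + 12
Second-derivative test at each critical point:
  f''(-3.7321) = -10.3923 < 0 → local maximum
  f''(-0.2679) = 10.3923 > 0 → local minimum

Critical points: x = -2 - sqrt(3) ≈ -3.7321 (local maximum); x = -2 + sqrt(3) ≈ -0.2679 (local minimum)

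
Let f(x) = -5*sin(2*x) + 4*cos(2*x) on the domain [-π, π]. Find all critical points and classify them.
f'(x) = -8*sin(2*x) - 10*cos(2*x)

Solve f'(x) = 0 on [-π, π]:
  f'(x) = 0 ⇔ -5*cos(2*x) = 4*sin(2*x) ⇔ tan(2*x) = -5/4, i.e. 2*x = arctan(-5/4) + nπ; keep the solutions lying in [-π, π].
  ⇒ x = -pi/2 - atan(5/4)/2 ≈ -2.0188, -atan(5/4)/2 ≈ -0.4480, -atan(5/4)/2 + pi/2 ≈ 1.1228, pi - atan(5/4)/2 ≈ 2.6936

f''(x) = 20*sin(2*x) - 16*cos(2*x)
Second-derivative test at each critical point:
  f''(-2.0188) = 25.6125 > 0 → local minimum
  f''(-0.4480) = -25.6125 < 0 → local maximum
  f''(1.1228) = 25.6125 > 0 → local minimum
  f''(2.6936) = -25.6125 < 0 → local maximum

Critical points: x = -pi/2 - atan(5/4)/2 ≈ -2.0188 (local minimum); x = -atan(5/4)/2 ≈ -0.4480 (local maximum); x = -atan(5/4)/2 + pi/2 ≈ 1.1228 (local minimum); x = pi - atan(5/4)/2 ≈ 2.6936 (local maximum)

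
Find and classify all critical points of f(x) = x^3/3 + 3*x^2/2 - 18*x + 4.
f'(x) = x^2 + 3*x - 18

Solve f'(x) = 0:
  Factor: x^2 + 3*x - 18 = (x - 3)*(x + 6) = 0.
  ⇒ x = -6, 3

f''(x) = 2*x + 3
Second-derivative test at each critical point:
  f''(-6) = -9 < 0 → local maximum
  f''(3) = 9 > 0 → local minimum

Critical points: x = -6 (local maximum); x = 3 (local minimum)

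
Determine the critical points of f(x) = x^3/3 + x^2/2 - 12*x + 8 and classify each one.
f'(x) = x^2 + x - 12

Solve f'(x) = 0:
  Factor: x^2 + x - 12 = (x - 3)*(x + 4) = 0.
  ⇒ x = -4, 3

f''(x) = 2*x + 1
Second-derivative test at each critical point:
  f''(-4) = -7 < 0 → local maximum
  f''(3) = 7 > 0 → local minimum

Critical points: x = -4 (local maximum); x = 3 (local minimum)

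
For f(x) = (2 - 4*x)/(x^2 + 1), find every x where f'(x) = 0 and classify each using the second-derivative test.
f'(x) = 4*(x^2 - x - 1)/(x^4 + 2*x^2 + 1)

Solve f'(x) = 0:
  f'(x) = 4*(x^2 - x - 1)/(x^2 + 1)^2; the denominator is positive wherever f is defined, so f'(x) = 0 ⇔ 4*x^2 - 4*x - 4 = 0.
  Factor: 4*x^2 - 4*x - 4 = 4*(x^2 - x - 1); x^2 - x - 1 = 0 has no rational roots; quadratic formula: x = (1 ± √5)/2.
  ⇒ x = 1/2 - sqrt(5)/2 ≈ -0.6180, 1/2 + sqrt(5)/2 ≈ 1.6180

f''(x) = 4*(4*x^2*(1 - 2*x) + (6*x - 1)*(x^2 + 1))/(x^2 + 1)^3
Second-derivative test at each critical point:
  f''(-0.6180) = -4.6833 < 0 → local maximum
  f''(1.6180) = 0.6833 > 0 → local minimum

Critical points: x = 1/2 - sqrt(5)/2 ≈ -0.6180 (local maximum); x = 1/2 + sqrt(5)/2 ≈ 1.6180 (local minimum)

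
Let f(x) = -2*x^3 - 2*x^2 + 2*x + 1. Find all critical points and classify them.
f'(x) = -6*x^2 - 4*x + 2

Solve f'(x) = 0:
  Factor: -6*x^2 - 4*x + 2 = -2*(x + 1)*(3*x - 1) = 0.
  ⇒ x = -1, 1/3

f''(x) = -12*x - 4
Second-derivative test at each critical point:
  f''(-1) = 8 > 0 → local minimum
  f''(1/3) = -8 < 0 → local maximum

Critical points: x = -1 (local minimum); x = 1/3 (local maximum)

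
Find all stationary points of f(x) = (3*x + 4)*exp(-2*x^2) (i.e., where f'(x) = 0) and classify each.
f'(x) = (-4*x*(3*x + 4) + 3)*exp(-2*x^2)

Solve f'(x) = 0:
  f'(x) = (-12*x^2 - 16*x + 3)·exp(-2*x^2) and exp(-2*x^2) > 0 for every x, so f'(x) = 0 ⇔ -12*x^2 - 16*x + 3 = 0.
  Factor: -12*x^2 - 16*x + 3 = -(2*x + 3)*(6*x - 1) = 0.
  ⇒ x = -3/2, 1/6

f''(x) = 4*(4*x^2*(3*x + 4) - 9*x - 4)*exp(-2*x^2)
Second-derivative test at each critical point:
  f''(-3/2) = 0.2222 > 0 → local minimum
  f''(1/6) = -18.9192 < 0 → local maximum

Critical points: x = -3/2 (local minimum); x = 1/6 (local maximum)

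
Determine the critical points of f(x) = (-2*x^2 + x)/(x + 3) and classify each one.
f'(x) = (-2*x^2 - 12*x + 3)/(x^2 + 6*x + 9)

Solve f'(x) = 0:
  f'(x) = -(2*x^2 + 12*x - 3)/(x + 3)^2; the denominator is positive wherever f is defined, so f'(x) = 0 ⇔ -2*x^2 - 12*x + 3 = 0.
  2*x^2 + 12*x - 3 = 0 has no rational roots; quadratic formula: x = (-12 ± √168)/4.
  ⇒ x = -sqrt(42)/2 - 3 ≈ -6.2404, -3 + sqrt(42)/2 ≈ 0.2404

f''(x) = -42/(x^3 + 9*x^2 + 27*x + 27)
Second-derivative test at each critical point:
  f''(-6.2404) = 1.2344 > 0 → local minimum
  f''(0.2404) = -1.2344 < 0 → local maximum

Critical points: x = -sqrt(42)/2 - 3 ≈ -6.2404 (local minimum); x = -3 + sqrt(42)/2 ≈ 0.2404 (local maximum)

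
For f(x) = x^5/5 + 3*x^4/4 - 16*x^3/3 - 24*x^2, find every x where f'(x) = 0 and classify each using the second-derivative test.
f'(x) = x*(x^3 + 3*x^2 - 16*x - 48)

Solve f'(x) = 0:
  Factor: x^4 + 3*x^3 - 16*x^2 - 48*x = x*(x - 4)*(x + 3)*(x + 4) = 0.
  ⇒ x = -4, -3, 0, 4

f''(x) = 4*x^3 + 9*x^2 - 32*x - 48
Second-derivative test at each critical point:
  f''(-4) = -32 < 0 → local maximum
  f''(-3) = 21 > 0 → local minimum
  f''(0) = -48 < 0 → local maximum
  f''(4) = 224 > 0 → local minimum

Critical points: x = -4 (local maximum); x = -3 (local minimum); x = 0 (local maximum); x = 4 (local minimum)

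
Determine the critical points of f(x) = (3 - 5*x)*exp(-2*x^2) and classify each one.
f'(x) = (4*x*(5*x - 3) - 5)*exp(-2*x^2)

Solve f'(x) = 0:
  f'(x) = (20*x^2 - 12*x - 5)·exp(-2*x^2) and exp(-2*x^2) > 0 for every x, so f'(x) = 0 ⇔ 20*x^2 - 12*x - 5 = 0.
  20*x^2 - 12*x - 5 = 0 has no rational roots; quadratic formula: x = (12 ± √544)/40.
  ⇒ x = 3/10 - sqrt(34)/10 ≈ -0.2831, 3/10 + sqrt(34)/10 ≈ 0.8831

f''(x) = 4*(4*x^2*(3 - 5*x) + 15*x - 3)*exp(-2*x^2)
Second-derivative test at each critical point:
  f''(-0.2831) = -19.8696 < 0 → local maximum
  f''(0.8831) = 4.9026 > 0 → local minimum

Critical points: x = 3/10 - sqrt(34)/10 ≈ -0.2831 (local maximum); x = 3/10 + sqrt(34)/10 ≈ 0.8831 (local minimum)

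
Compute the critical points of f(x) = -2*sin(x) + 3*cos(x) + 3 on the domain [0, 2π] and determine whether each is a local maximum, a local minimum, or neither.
f'(x) = -3*sin(x) - 2*cos(x)

Solve f'(x) = 0 on [0, 2π]:
  f'(x) = 0 ⇔ -2*cos(x) = 3*sin(x) ⇔ tan(x) = -2/3, i.e. x = arctan(-2/3) + nπ; keep the solutions lying in [0, 2π].
  ⇒ x = pi - atan(2/3) ≈ 2.5536, -atan(2/3) + 2*pi ≈ 5.6952

f''(x) = 2*sin(x) - 3*cos(x)
Second-derivative test at each critical point:
  f''(2.5536) = 3.6056 > 0 → local minimum
  f''(5.6952) = -3.6056 < 0 → local maximum

Critical points: x = pi - atan(2/3) ≈ 2.5536 (local minimum); x = -atan(2/3) + 2*pi ≈ 5.6952 (local maximum)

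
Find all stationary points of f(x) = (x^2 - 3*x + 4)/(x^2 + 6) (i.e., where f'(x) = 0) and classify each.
f'(x) = (3*x^2 + 4*x - 18)/(x^4 + 12*x^2 + 36)

Solve f'(x) = 0:
  f'(x) = (3*x^2 + 4*x - 18)/(x^2 + 6)^2; the denominator is positive wherever f is defined, so f'(x) = 0 ⇔ 3*x^2 + 4*x - 18 = 0.
  3*x^2 + 4*x - 18 = 0 has no rational roots; quadratic formula: x = (-4 ± √232)/6.
  ⇒ x = -sqrt(58)/3 - 2/3 ≈ -3.2053, -2/3 + sqrt(58)/3 ≈ 1.8719

f''(x) = 6*(-x^3 - 2*x^2 + 18*x + 4)/(x^6 + 18*x^4 + 108*x^2 + 216)
Second-derivative test at each critical point:
  f''(-3.2053) = -0.0575 < 0 → local maximum
  f''(1.8719) = 0.1686 > 0 → local minimum

Critical points: x = -sqrt(58)/3 - 2/3 ≈ -3.2053 (local maximum); x = -2/3 + sqrt(58)/3 ≈ 1.8719 (local minimum)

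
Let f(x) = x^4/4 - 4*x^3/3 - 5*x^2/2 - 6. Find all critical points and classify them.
f'(x) = x*(x^2 - 4*x - 5)

Solve f'(x) = 0:
  Factor: x^3 - 4*x^2 - 5*x = x*(x - 5)*(x + 1) = 0.
  ⇒ x = -1, 0, 5

f''(x) = 3*x^2 - 8*x - 5
Second-derivative test at each critical point:
  f''(-1) = 6 > 0 → local minimum
  f''(0) = -5 < 0 → local maximum
  f''(5) = 30 > 0 → local minimum

Critical points: x = -1 (local minimum); x = 0 (local maximum); x = 5 (local minimum)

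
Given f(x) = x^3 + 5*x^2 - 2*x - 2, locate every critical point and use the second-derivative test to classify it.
f'(x) = 3*x^2 + 10*x - 2

Solve f'(x) = 0:
  3*x^2 + 10*x - 2 = 0 has no rational roots; quadratic formula: x = (-10 ± √124)/6.
  ⇒ x = -sqrt(31)/3 - 5/3 ≈ -3.5226, -5/3 + sqrt(31)/3 ≈ 0.1893

f''(x) = 6*x + 10
Second-derivative test at each critical point:
  f''(-3.5226) = -11.1355 < 0 → local maximum
  f''(0.1893) = 11.1355 > 0 → local minimum

Critical points: x = -sqrt(31)/3 - 5/3 ≈ -3.5226 (local maximum); x = -5/3 + sqrt(31)/3 ≈ 0.1893 (local minimum)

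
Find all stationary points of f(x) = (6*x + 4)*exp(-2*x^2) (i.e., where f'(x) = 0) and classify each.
f'(x) = 2*(-4*x*(3*x + 2) + 3)*exp(-2*x^2)

Solve f'(x) = 0:
  f'(x) = (-24*x^2 - 16*x + 6)·exp(-2*x^2) and exp(-2*x^2) > 0 for every x, so f'(x) = 0 ⇔ -24*x^2 - 16*x + 6 = 0.
  Factor: -24*x^2 - 16*x + 6 = -2*(12*x^2 + 8*x - 3); 12*x^2 + 8*x - 3 = 0 has no rational roots; quadratic formula: x = (-8 ± √208)/24.
  ⇒ x = -sqrt(13)/6 - 1/3 ≈ -0.9343, -1/3 + sqrt(13)/6 ≈ 0.2676

f''(x) = 8*(4*x^2*(3*x + 2) - 9*x - 2)*exp(-2*x^2)
Second-derivative test at each critical point:
  f''(-0.9343) = 5.0341 > 0 → local minimum
  f''(0.2676) = -24.9957 < 0 → local maximum

Critical points: x = -sqrt(13)/6 - 1/3 ≈ -0.9343 (local minimum); x = -1/3 + sqrt(13)/6 ≈ 0.2676 (local maximum)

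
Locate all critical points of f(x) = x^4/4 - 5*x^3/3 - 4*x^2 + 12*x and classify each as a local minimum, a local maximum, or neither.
f'(x) = x^3 - 5*x^2 - 8*x + 12

Solve f'(x) = 0:
  Factor: x^3 - 5*x^2 - 8*x + 12 = (x - 6)*(x - 1)*(x + 2) = 0.
  ⇒ x = -2, 1, 6

f''(x) = 3*x^2 - 10*x - 8
Second-derivative test at each critical point:
  f''(-2) = 24 > 0 → local minimum
  f''(1) = -15 < 0 → local maximum
  f''(6) = 40 > 0 → local minimum

Critical points: x = -2 (local minimum); x = 1 (local maximum); x = 6 (local minimum)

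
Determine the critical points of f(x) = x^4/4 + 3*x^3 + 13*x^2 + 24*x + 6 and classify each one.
f'(x) = x^3 + 9*x^2 + 26*x + 24

Solve f'(x) = 0:
  Factor: x^3 + 9*x^2 + 26*x + 24 = (x + 2)*(x + 3)*(x + 4) = 0.
  ⇒ x = -4, -3, -2

f''(x) = 3*x^2 + 18*x + 26
Second-derivative test at each critical point:
  f''(-4) = 2 > 0 → local minimum
  f''(-3) = -1 < 0 → local maximum
  f''(-2) = 2 > 0 → local minimum

Critical points: x = -4 (local minimum); x = -3 (local maximum); x = -2 (local minimum)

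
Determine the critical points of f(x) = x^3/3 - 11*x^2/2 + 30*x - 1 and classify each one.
f'(x) = x^2 - 11*x + 30

Solve f'(x) = 0:
  Factor: x^2 - 11*x + 30 = (x - 6)*(x - 5) = 0.
  ⇒ x = 5, 6

f''(x) = 2*x - 11
Second-derivative test at each critical point:
  f''(5) = -1 < 0 → local maximum
  f''(6) = 1 > 0 → local minimum

Critical points: x = 5 (local maximum); x = 6 (local minimum)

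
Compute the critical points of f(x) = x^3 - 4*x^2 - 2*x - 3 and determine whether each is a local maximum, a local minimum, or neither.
f'(x) = 3*x^2 - 8*x - 2

Solve f'(x) = 0:
  3*x^2 - 8*x - 2 = 0 has no rational roots; quadratic formula: x = (8 ± √88)/6.
  ⇒ x = 4/3 - sqrt(22)/3 ≈ -0.2301, 4/3 + sqrt(22)/3 ≈ 2.8968

f''(x) = 6*x - 8
Second-derivative test at each critical point:
  f''(-0.2301) = -9.3808 < 0 → local maximum
  f''(2.8968) = 9.3808 > 0 → local minimum

Critical points: x = 4/3 - sqrt(22)/3 ≈ -0.2301 (local maximum); x = 4/3 + sqrt(22)/3 ≈ 2.8968 (local minimum)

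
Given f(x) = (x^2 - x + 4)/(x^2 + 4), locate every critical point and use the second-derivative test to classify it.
f'(x) = (x^2 - 4)/(x^4 + 8*x^2 + 16)

Solve f'(x) = 0:
  f'(x) = (x - 2)*(x + 2)/(x^2 + 4)^2; the denominator is positive wherever f is defined, so f'(x) = 0 ⇔ x^2 - 4 = 0.
  Factor: x^2 - 4 = (x - 2)*(x + 2) = 0.
  ⇒ x = -2, 2

f''(x) = 2*x*(12 - x^2)/(x^6 + 12*x^4 + 48*x^2 + 64)
Second-derivative test at each critical point:
  f''(-2) = -1/16 < 0 → local maximum
  f''(2) = 1/16 > 0 → local minimum

Critical points: x = -2 (local maximum); x = 2 (local minimum)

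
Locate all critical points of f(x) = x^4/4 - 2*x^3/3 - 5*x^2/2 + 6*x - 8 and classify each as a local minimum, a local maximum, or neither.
f'(x) = x^3 - 2*x^2 - 5*x + 6

Solve f'(x) = 0:
  Factor: x^3 - 2*x^2 - 5*x + 6 = (x - 3)*(x - 1)*(x + 2) = 0.
  ⇒ x = -2, 1, 3

f''(x) = 3*x^2 - 4*x - 5
Second-derivative test at each critical point:
  f''(-2) = 15 > 0 → local minimum
  f''(1) = -6 < 0 → local maximum
  f''(3) = 10 > 0 → local minimum

Critical points: x = -2 (local minimum); x = 1 (local maximum); x = 3 (local minimum)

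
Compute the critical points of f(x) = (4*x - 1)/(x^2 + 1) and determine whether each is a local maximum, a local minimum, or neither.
f'(x) = 2*(-2*x^2 + x + 2)/(x^4 + 2*x^2 + 1)

Solve f'(x) = 0:
  f'(x) = -2*(2*x^2 - x - 2)/(x^2 + 1)^2; the denominator is positive wherever f is defined, so f'(x) = 0 ⇔ -4*x^2 + 2*x + 4 = 0.
  Factor: -4*x^2 + 2*x + 4 = -2*(2*x^2 - x - 2); 2*x^2 - x - 2 = 0 has no rational roots; quadratic formula: x = (1 ± √17)/4.
  ⇒ x = 1/4 - sqrt(17)/4 ≈ -0.7808, 1/4 + sqrt(17)/4 ≈ 1.2808

f''(x) = 2*(4*x^2*(4*x - 1) + (1 - 12*x)*(x^2 + 1))/(x^2 + 1)^3
Second-derivative test at each critical point:
  f''(-0.7808) = 3.1828 > 0 → local minimum
  f''(1.2808) = -1.1828 < 0 → local maximum

Critical points: x = 1/4 - sqrt(17)/4 ≈ -0.7808 (local minimum); x = 1/4 + sqrt(17)/4 ≈ 1.2808 (local maximum)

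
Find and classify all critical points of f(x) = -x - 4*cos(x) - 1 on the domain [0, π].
f'(x) = 4*sin(x) - 1

Solve f'(x) = 0 on [0, π]:
  f'(x) = 0 ⇔ sin(x) = 1/4, i.e. x = arcsin(1/4) + 2nπ or x = π − arcsin(1/4) + 2nπ; keep the solutions lying in [0, π].
  ⇒ x = asin(1/4) ≈ 0.2527, pi - asin(1/4) ≈ 2.8889

f''(x) = 4*cos(x)
Second-derivative test at each critical point:
  f''(0.2527) = 3.8730 > 0 → local minimum
  f''(2.8889) = -3.8730 < 0 → local maximum

Critical points: x = asin(1/4) ≈ 0.2527 (local minimum); x = pi - asin(1/4) ≈ 2.8889 (local maximum)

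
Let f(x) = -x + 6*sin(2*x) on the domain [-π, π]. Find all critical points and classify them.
f'(x) = 12*cos(2*x) - 1

Solve f'(x) = 0 on [-π, π]:
  f'(x) = 0 ⇔ cos(2*x) = 1/12, i.e. 2*x = ±arccos(1/12) + 2nπ; keep the solutions lying in [-π, π].
  ⇒ x = -pi + acos(1/12)/2 ≈ -2.3979, -acos(1/12)/2 ≈ -0.7437, acos(1/12)/2 ≈ 0.7437, pi - acos(1/12)/2 ≈ 2.3979

f''(x) = -24*sin(2*x)
Second-derivative test at each critical point:
  f''(-2.3979) = -23.9165 < 0 → local maximum
  f''(-0.7437) = 23.9165 > 0 → local minimum
  f''(0.7437) = -23.9165 < 0 → local maximum
  f''(2.3979) = 23.9165 > 0 → local minimum

Critical points: x = -pi + acos(1/12)/2 ≈ -2.3979 (local maximum); x = -acos(1/12)/2 ≈ -0.7437 (local minimum); x = acos(1/12)/2 ≈ 0.7437 (local maximum); x = pi - acos(1/12)/2 ≈ 2.3979 (local minimum)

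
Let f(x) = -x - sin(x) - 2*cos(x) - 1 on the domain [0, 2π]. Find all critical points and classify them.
f'(x) = 2*sin(x) - cos(x) - 1

Solve f'(x) = 0 on [0, 2π]:
  f'(x) = 0 ⇔ 2*sin(x) - cos(x) = 1. Write the left side as R·cos(x + φ) with R = √((-1)² + (-2)²) = sqrt(5), cos φ = -sqrt(5)/5, sin φ = -2*sqrt(5)/5; then cos(x + φ) = sqrt(5)/5. Solve for x and keep the solutions lying in [0, 2π].
  ⇒ x = atan(4/3) ≈ 0.9273, pi ≈ 3.1416

f''(x) = sin(x) + 2*cos(x)
Second-derivative test at each critical point:
  f''(0.9273) = 2 > 0 → local minimum
  f''(3.1416) = -2 < 0 → local maximum

Critical points: x = atan(4/3) ≈ 0.9273 (local minimum); x = pi ≈ 3.1416 (local maximum)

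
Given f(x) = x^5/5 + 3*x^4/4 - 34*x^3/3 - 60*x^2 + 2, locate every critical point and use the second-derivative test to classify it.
f'(x) = x*(x^3 + 3*x^2 - 34*x - 120)

Solve f'(x) = 0:
  Factor: x^4 + 3*x^3 - 34*x^2 - 120*x = x*(x - 6)*(x + 4)*(x + 5) = 0.
  ⇒ x = -5, -4, 0, 6

f''(x) = 4*x^3 + 9*x^2 - 68*x - 120
Second-derivative test at each critical point:
  f''(-5) = -55 < 0 → local maximum
  f''(-4) = 40 > 0 → local minimum
  f''(0) = -120 < 0 → local maximum
  f''(6) = 660 > 0 → local minimum

Critical points: x = -5 (local maximum); x = -4 (local minimum); x = 0 (local maximum); x = 6 (local minimum)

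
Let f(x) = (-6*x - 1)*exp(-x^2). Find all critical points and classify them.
f'(x) = 2*(x*(6*x + 1) - 3)*exp(-x^2)

Solve f'(x) = 0:
  f'(x) = (12*x^2 + 2*x - 6)·exp(-x^2) and exp(-x^2) > 0 for every x, so f'(x) = 0 ⇔ 12*x^2 + 2*x - 6 = 0.
  Factor: 12*x^2 + 2*x - 6 = 2*(6*x^2 + x - 3); 6*x^2 + x - 3 = 0 has no rational roots; quadratic formula: x = (-1 ± √73)/12.
  ⇒ x = -sqrt(73)/12 - 1/12 ≈ -0.7953, -1/12 + sqrt(73)/12 ≈ 0.6287

f''(x) = 2*(-12*x^3 - 2*x^2 + 18*x + 1)*exp(-x^2)
Second-derivative test at each critical point:
  f''(-0.7953) = -9.0777 < 0 → local maximum
  f''(0.6287) = 11.5093 > 0 → local minimum

Critical points: x = -sqrt(73)/12 - 1/12 ≈ -0.7953 (local maximum); x = -1/12 + sqrt(73)/12 ≈ 0.6287 (local minimum)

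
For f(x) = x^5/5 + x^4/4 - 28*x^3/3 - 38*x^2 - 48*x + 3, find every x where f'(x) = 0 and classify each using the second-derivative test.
f'(x) = x^4 + x^3 - 28*x^2 - 76*x - 48

Solve f'(x) = 0:
  Factor: x^4 + x^3 - 28*x^2 - 76*x - 48 = (x - 6)*(x + 1)*(x + 2)*(x + 4) = 0.
  ⇒ x = -4, -2, -1, 6

f''(x) = 4*x^3 + 3*x^2 - 56*x - 76
Second-derivative test at each critical point:
  f''(-4) = -60 < 0 → local maximum
  f''(-2) = 16 > 0 → local minimum
  f''(-1) = -21 < 0 → local maximum
  f''(6) = 560 > 0 → local minimum

Critical points: x = -4 (local maximum); x = -2 (local minimum); x = -1 (local maximum); x = 6 (local minimum)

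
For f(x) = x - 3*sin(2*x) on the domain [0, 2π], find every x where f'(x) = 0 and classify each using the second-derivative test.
f'(x) = 1 - 6*cos(2*x)

Solve f'(x) = 0 on [0, 2π]:
  f'(x) = 0 ⇔ cos(2*x) = 1/6, i.e. 2*x = ±arccos(1/6) + 2nπ; keep the solutions lying in [0, 2π].
  ⇒ x = acos(1/6)/2 ≈ 0.7017, pi - acos(1/6)/2 ≈ 2.4399, acos(1/6)/2 + pi ≈ 3.8433, -acos(1/6)/2 + 2*pi ≈ 5.5815

f''(x) = 12*sin(2*x)
Second-derivative test at each critical point:
  f''(0.7017) = 11.8322 > 0 → local minimum
  f''(2.4399) = -11.8322 < 0 → local maximum
  f''(3.8433) = 11.8322 > 0 → local minimum
  f''(5.5815) = -11.8322 < 0 → local maximum

Critical points: x = acos(1/6)/2 ≈ 0.7017 (local minimum); x = pi - acos(1/6)/2 ≈ 2.4399 (local maximum); x = acos(1/6)/2 + pi ≈ 3.8433 (local minimum); x = -acos(1/6)/2 + 2*pi ≈ 5.5815 (local maximum)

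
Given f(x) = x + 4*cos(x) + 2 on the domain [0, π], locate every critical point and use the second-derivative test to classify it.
f'(x) = 1 - 4*sin(x)

Solve f'(x) = 0 on [0, π]:
  f'(x) = 0 ⇔ sin(x) = 1/4, i.e. x = arcsin(1/4) + 2nπ or x = π − arcsin(1/4) + 2nπ; keep the solutions lying in [0, π].
  ⇒ x = asin(1/4) ≈ 0.2527, pi - asin(1/4) ≈ 2.8889

f''(x) = -4*cos(x)
Second-derivative test at each critical point:
  f''(0.2527) = -3.8730 < 0 → local maximum
  f''(2.8889) = 3.8730 > 0 → local minimum

Critical points: x = asin(1/4) ≈ 0.2527 (local maximum); x = pi - asin(1/4) ≈ 2.8889 (local minimum)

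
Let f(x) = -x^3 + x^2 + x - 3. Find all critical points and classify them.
f'(x) = -3*x^2 + 2*x + 1

Solve f'(x) = 0:
  Factor: -3*x^2 + 2*x + 1 = -(x - 1)*(3*x + 1) = 0.
  ⇒ x = -1/3, 1

f''(x) = 2 - 6*x
Second-derivative test at each critical point:
  f''(-1/3) = 4 > 0 → local minimum
  f''(1) = -4 < 0 → local maximum

Critical points: x = -1/3 (local minimum); x = 1 (local maximum)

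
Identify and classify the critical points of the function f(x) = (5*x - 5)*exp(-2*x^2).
f'(x) = 5*(-4*x*(x - 1) + 1)*exp(-2*x^2)

Solve f'(x) = 0:
  f'(x) = (-20*x^2 + 20*x + 5)·exp(-2*x^2) and exp(-2*x^2) > 0 for every x, so f'(x) = 0 ⇔ -20*x^2 + 20*x + 5 = 0.
  Factor: -20*x^2 + 20*x + 5 = -5*(4*x^2 - 4*x - 1); 4*x^2 - 4*x - 1 = 0 has no rational roots; quadratic formula: x = (4 ± √32)/8.
  ⇒ x = 1/2 - sqrt(2)/2 ≈ -0.2071, 1/2 + sqrt(2)/2 ≈ 1.2071

f''(x) = 20*(4*x^2*(x - 1) - 3*x + 1)*exp(-2*x^2)
Second-derivative test at each critical point:
  f''(-0.2071) = 25.9590 > 0 → local minimum
  f''(1.2071) = -1.5343 < 0 → local maximum

Critical points: x = 1/2 - sqrt(2)/2 ≈ -0.2071 (local minimum); x = 1/2 + sqrt(2)/2 ≈ 1.2071 (local maximum)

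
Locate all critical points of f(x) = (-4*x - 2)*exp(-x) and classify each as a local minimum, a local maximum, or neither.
f'(x) = 2*(2*x - 1)*exp(-x)

Solve f'(x) = 0:
  f'(x) = (4*x - 2)·exp(-x) and exp(-x) > 0 for every x, so f'(x) = 0 ⇔ 4*x - 2 = 0.
  Factor: 4*x - 2 = 2*(2*x - 1) = 0.
  ⇒ x = 1/2

f''(x) = 2*(3 - 2*x)*exp(-x)
Second-derivative test at each critical point:
  f''(1/2) = 2.4261 > 0 → local minimum

Critical points: x = 1/2 (local minimum)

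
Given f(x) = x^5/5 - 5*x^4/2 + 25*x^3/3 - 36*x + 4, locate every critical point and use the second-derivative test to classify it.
f'(x) = x^4 - 10*x^3 + 25*x^2 - 36

Solve f'(x) = 0:
  Factor: x^4 - 10*x^3 + 25*x^2 - 36 = (x - 6)*(x - 3)*(x - 2)*(x + 1) = 0.
  ⇒ x = -1, 2, 3, 6

f''(x) = 2*x*(2*x^2 - 15*x + 25)
Second-derivative test at each critical point:
  f''(-1) = -84 < 0 → local maximum
  f''(2) = 12 > 0 → local minimum
  f''(3) = -12 < 0 → local maximum
  f''(6) = 84 > 0 → local minimum

Critical points: x = -1 (local maximum); x = 2 (local minimum); x = 3 (local maximum); x = 6 (local minimum)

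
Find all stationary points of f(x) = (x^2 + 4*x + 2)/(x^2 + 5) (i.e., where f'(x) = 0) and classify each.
f'(x) = 2*(-2*x^2 + 3*x + 10)/(x^4 + 10*x^2 + 25)

Solve f'(x) = 0:
  f'(x) = -2*(2*x^2 - 3*x - 10)/(x^2 + 5)^2; the denominator is positive wherever f is defined, so f'(x) = 0 ⇔ -4*x^2 + 6*x + 20 = 0.
  Factor: -4*x^2 + 6*x + 20 = -2*(2*x^2 - 3*x - 10); 2*x^2 - 3*x - 10 = 0 has no rational roots; quadratic formula: x = (3 ± √89)/4.
  ⇒ x = 3/4 - sqrt(89)/4 ≈ -1.6085, 3/4 + sqrt(89)/4 ≈ 3.1085

f''(x) = 2*(4*x^3 - 9*x^2 - 60*x + 15)/(x^6 + 15*x^4 + 75*x^2 + 125)
Second-derivative test at each critical point:
  f''(-1.6085) = 0.3278 > 0 → local minimum
  f''(3.1085) = -0.0878 < 0 → local maximum

Critical points: x = 3/4 - sqrt(89)/4 ≈ -1.6085 (local minimum); x = 3/4 + sqrt(89)/4 ≈ 3.1085 (local maximum)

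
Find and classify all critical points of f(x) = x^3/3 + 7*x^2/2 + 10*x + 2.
f'(x) = x^2 + 7*x + 10

Solve f'(x) = 0:
  Factor: x^2 + 7*x + 10 = (x + 2)*(x + 5) = 0.
  ⇒ x = -5, -2

f''(x) = 2*x + 7
Second-derivative test at each critical point:
  f''(-5) = -3 < 0 → local maximum
  f''(-2) = 3 > 0 → local minimum

Critical points: x = -5 (local maximum); x = -2 (local minimum)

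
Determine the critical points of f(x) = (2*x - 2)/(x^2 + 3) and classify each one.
f'(x) = 2*(x^2 - 2*x*(x - 1) + 3)/(x^2 + 3)^2

Solve f'(x) = 0:
  f'(x) = -2*(x - 3)*(x + 1)/(x^2 + 3)^2; the denominator is positive wherever f is defined, so f'(x) = 0 ⇔ -2*x^2 + 4*x + 6 = 0.
  Factor: -2*x^2 + 4*x + 6 = -2*(x - 3)*(x + 1) = 0.
  ⇒ x = -1, 3

f''(x) = 4*(4*x^2*(x - 1) + (1 - 3*x)*(x^2 + 3))/(x^2 + 3)^3
Second-derivative test at each critical point:
  f''(-1) = 1/2 > 0 → local minimum
  f''(3) = -1/18 < 0 → local maximum

Critical points: x = -1 (local minimum); x = 3 (local maximum)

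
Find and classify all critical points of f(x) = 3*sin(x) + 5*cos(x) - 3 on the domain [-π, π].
f'(x) = -5*sin(x) + 3*cos(x)

Solve f'(x) = 0 on [-π, π]:
  f'(x) = 0 ⇔ 3*cos(x) = 5*sin(x) ⇔ tan(x) = 3/5, i.e. x = arctan(3/5) + nπ; keep the solutions lying in [-π, π].
  ⇒ x = -pi + atan(3/5) ≈ -2.6012, atan(3/5) ≈ 0.5404

f''(x) = -3*sin(x) - 5*cos(x)
Second-derivative test at each critical point:
  f''(-2.6012) = 5.8310 > 0 → local minimum
  f''(0.5404) = -5.8310 < 0 → local maximum

Critical points: x = -pi + atan(3/5) ≈ -2.6012 (local minimum); x = atan(3/5) ≈ 0.5404 (local maximum)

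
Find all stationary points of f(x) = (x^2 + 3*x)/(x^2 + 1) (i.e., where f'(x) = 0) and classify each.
f'(x) = (-3*x^2 + 2*x + 3)/(x^4 + 2*x^2 + 1)

Solve f'(x) = 0:
  f'(x) = -(3*x^2 - 2*x - 3)/(x^2 + 1)^2; the denominator is positive wherever f is defined, so f'(x) = 0 ⇔ -3*x^2 + 2*x + 3 = 0.
  3*x^2 - 2*x - 3 = 0 has no rational roots; quadratic formula: x = (2 ± √40)/6.
  ⇒ x = 1/3 - sqrt(10)/3 ≈ -0.7208, 1/3 + sqrt(10)/3 ≈ 1.3874

f''(x) = 2*(3*x^3 - 3*x^2 - 9*x + 1)/(x^6 + 3*x^4 + 3*x^2 + 1)
Second-derivative test at each critical point:
  f''(-0.7208) = 2.7393 > 0 → local minimum
  f''(1.3874) = -0.7393 < 0 → local maximum

Critical points: x = 1/3 - sqrt(10)/3 ≈ -0.7208 (local minimum); x = 1/3 + sqrt(10)/3 ≈ 1.3874 (local maximum)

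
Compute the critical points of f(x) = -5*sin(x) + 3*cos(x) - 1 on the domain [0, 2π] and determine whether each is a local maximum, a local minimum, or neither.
f'(x) = -3*sin(x) - 5*cos(x)

Solve f'(x) = 0 on [0, 2π]:
  f'(x) = 0 ⇔ -5*cos(x) = 3*sin(x) ⇔ tan(x) = -5/3, i.e. x = arctan(-5/3) + nπ; keep the solutions lying in [0, 2π].
  ⇒ x = pi - atan(5/3) ≈ 2.1112, -atan(5/3) + 2*pi ≈ 5.2528

f''(x) = 5*sin(x) - 3*cos(x)
Second-derivative test at each critical point:
  f''(2.1112) = 5.8310 > 0 → local minimum
  f''(5.2528) = -5.8310 < 0 → local maximum

Critical points: x = pi - atan(5/3) ≈ 2.1112 (local minimum); x = -atan(5/3) + 2*pi ≈ 5.2528 (local maximum)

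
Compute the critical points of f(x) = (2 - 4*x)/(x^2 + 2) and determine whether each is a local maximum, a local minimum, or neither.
f'(x) = 4*(x^2 - x - 2)/(x^4 + 4*x^2 + 4)

Solve f'(x) = 0:
  f'(x) = 4*(x - 2)*(x + 1)/(x^2 + 2)^2; the denominator is positive wherever f is defined, so f'(x) = 0 ⇔ 4*x^2 - 4*x - 8 = 0.
  Factor: 4*x^2 - 4*x - 8 = 4*(x - 2)*(x + 1) = 0.
  ⇒ x = -1, 2

f''(x) = 4*(4*x^2*(1 - 2*x) + (6*x - 1)*(x^2 + 2))/(x^2 + 2)^3
Second-derivative test at each critical point:
  f''(-1) = -4/3 < 0 → local maximum
  f''(2) = 1/3 > 0 → local minimum

Critical points: x = -1 (local maximum); x = 2 (local minimum)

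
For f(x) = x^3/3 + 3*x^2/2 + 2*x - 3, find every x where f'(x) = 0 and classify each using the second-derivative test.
f'(x) = x^2 + 3*x + 2

Solve f'(x) = 0:
  Factor: x^2 + 3*x + 2 = (x + 1)*(x + 2) = 0.
  ⇒ x = -2, -1

f''(x) = 2*x + 3
Second-derivative test at each critical point:
  f''(-2) = -1 < 0 → local maximum
  f''(-1) = 1 > 0 → local minimum

Critical points: x = -2 (local maximum); x = -1 (local minimum)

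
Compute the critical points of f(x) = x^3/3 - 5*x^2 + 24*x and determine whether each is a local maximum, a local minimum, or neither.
f'(x) = x^2 - 10*x + 24

Solve f'(x) = 0:
  Factor: x^2 - 10*x + 24 = (x - 6)*(x - 4) = 0.
  ⇒ x = 4, 6

f''(x) = 2*x - 10
Second-derivative test at each critical point:
  f''(4) = -2 < 0 → local maximum
  f''(6) = 2 > 0 → local minimum

Critical points: x = 4 (local maximum); x = 6 (local minimum)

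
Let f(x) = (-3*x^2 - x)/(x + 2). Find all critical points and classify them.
f'(x) = (-3*x^2 - 12*x - 2)/(x^2 + 4*x + 4)

Solve f'(x) = 0:
  f'(x) = -(3*x^2 + 12*x + 2)/(x + 2)^2; the denominator is positive wherever f is defined, so f'(x) = 0 ⇔ -3*x^2 - 12*x - 2 = 0.
  3*x^2 + 12*x + 2 = 0 has no rational roots; quadratic formula: x = (-12 ± √120)/6.
  ⇒ x = -2 - sqrt(30)/3 ≈ -3.8257, -2 + sqrt(30)/3 ≈ -0.1743

f''(x) = -20/(x^3 + 6*x^2 + 12*x + 8)
Second-derivative test at each critical point:
  f''(-3.8257) = 3.2863 > 0 → local minimum
  f''(-0.1743) = -3.2863 < 0 → local maximum

Critical points: x = -2 - sqrt(30)/3 ≈ -3.8257 (local minimum); x = -2 + sqrt(30)/3 ≈ -0.1743 (local maximum)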